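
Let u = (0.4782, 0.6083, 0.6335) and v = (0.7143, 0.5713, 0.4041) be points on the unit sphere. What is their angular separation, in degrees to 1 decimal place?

19.1°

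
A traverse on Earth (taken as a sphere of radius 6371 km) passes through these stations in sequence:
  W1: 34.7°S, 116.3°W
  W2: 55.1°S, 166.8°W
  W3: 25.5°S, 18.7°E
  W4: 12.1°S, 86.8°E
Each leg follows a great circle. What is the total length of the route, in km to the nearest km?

Leg W1→W2: central angle 0.6980 rad, distance 4447.3 km.
Leg W2→W3: central angle 1.7324 rad, distance 11037.4 km.
Leg W3→W4: central angle 1.1380 rad, distance 7250.2 km.
Total: 4447.3 + 11037.4 + 7250.2 ≈ 22735 km.

22735 km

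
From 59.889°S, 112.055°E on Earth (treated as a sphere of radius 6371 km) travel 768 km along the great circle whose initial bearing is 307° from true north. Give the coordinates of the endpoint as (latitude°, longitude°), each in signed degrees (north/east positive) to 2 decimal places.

-55.33°, 102.33°

Angular distance δ = d/R = 768/6371 = 0.12055 rad; initial bearing θ = 5.3582 rad.
sin φ₂ = sin φ₁ cos δ + cos φ₁ sin δ cos θ = (-0.8651)(0.9927) + (0.5017)(0.1203)(0.6018) = -0.8225, so φ₂ = -55.33°.
Δλ = atan2(sin θ sin δ cos φ₁, cos δ − sin φ₁ sin φ₂) = atan2(-0.0482, 0.2813) = -9.721°.
λ₂ = 112.055° − 9.721° = 102.33°.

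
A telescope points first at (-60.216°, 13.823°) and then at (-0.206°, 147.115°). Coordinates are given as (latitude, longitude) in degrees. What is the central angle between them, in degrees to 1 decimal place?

109.7°

In radians: φ₁ = -1.0510, φ₂ = -0.0036, Δλ = 133.292° = 2.3264 rad.
cos c = sin φ₁ sin φ₂ + cos φ₁ cos φ₂ cos Δλ = (-0.8679)(-0.0036) + (0.4967)(1.0000)(-0.6857) = -0.33749,
so c = arccos(-0.33749) = 1.91505 rad.
So the angular separation is 109.7°.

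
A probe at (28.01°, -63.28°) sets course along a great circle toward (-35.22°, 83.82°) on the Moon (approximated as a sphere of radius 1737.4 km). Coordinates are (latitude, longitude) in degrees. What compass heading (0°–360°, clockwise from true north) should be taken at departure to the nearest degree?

113°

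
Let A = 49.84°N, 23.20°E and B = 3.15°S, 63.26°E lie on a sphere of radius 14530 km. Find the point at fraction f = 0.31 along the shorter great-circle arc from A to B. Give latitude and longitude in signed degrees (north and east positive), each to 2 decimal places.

34.74°, 40.29°

The central angle between A and B is δ = 1.1031 rad.
With f = 0.31, the slerp weights are sin((1−f)δ)/sin δ = 0.7727 and sin(fδ)/sin δ = 0.3757.
Weighted sum of the unit vectors: (0.7727)·(0.5928,0.2541,0.7642) + (0.3757)·(0.4493,0.8917,-0.0550) = (0.6268, 0.5313, 0.5699).
Converting back: φ = atan2(z, √(x²+y²)) = 34.74°, λ = atan2(y, x) = 40.29°.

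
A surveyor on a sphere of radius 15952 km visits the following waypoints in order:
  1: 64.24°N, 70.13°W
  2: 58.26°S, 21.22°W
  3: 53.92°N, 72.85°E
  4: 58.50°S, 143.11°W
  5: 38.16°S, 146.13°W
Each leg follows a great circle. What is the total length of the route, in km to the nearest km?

Leg 1→2: central angle 2.2340 rad, distance 35637.2 km.
Leg 2→3: central angle 2.3593 rad, distance 37635.9 km.
Leg 3→4: central angle 2.7881 rad, distance 44475.6 km.
Leg 4→5: central angle 0.3566 rad, distance 5689.1 km.
Total: 35637.2 + 37635.9 + 44475.6 + 5689.1 ≈ 123438 km.

123438 km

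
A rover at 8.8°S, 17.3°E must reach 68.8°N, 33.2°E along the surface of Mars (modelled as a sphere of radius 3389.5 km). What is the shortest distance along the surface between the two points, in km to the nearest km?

Let φ₁ = -0.1536 rad, φ₂ = 1.2008 rad, and Δλ = 0.2775 rad.
cos c = sin φ₁ sin φ₂ + cos φ₁ cos φ₂ cos Δλ = (-0.1530)(0.9323) + (0.9882)(0.3616)(0.9617) = 0.20106,
so c = arccos(0.20106) = 1.36835 rad.
Distance = R·c = 3389.5 × 1.3684 ≈ 4638 km.

4638 km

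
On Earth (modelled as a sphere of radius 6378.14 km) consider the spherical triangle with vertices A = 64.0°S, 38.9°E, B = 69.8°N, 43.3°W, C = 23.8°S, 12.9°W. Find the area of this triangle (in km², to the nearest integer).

Side lengths (central angles): a = 1.6772, b = 0.9138, c = 2.5374 rad; semiperimeter s = 2.5642.
By l'Huilier's theorem, tan(E/4) = √[tan(s/2) tan((s−a)/2) tan((s−b)/2) tan((s−c)/2)], giving spherical excess E = 0.6049 rad.
Area = E·R² = 0.6049 × (6378.14)² ≈ 24605736 km².

24605736 km²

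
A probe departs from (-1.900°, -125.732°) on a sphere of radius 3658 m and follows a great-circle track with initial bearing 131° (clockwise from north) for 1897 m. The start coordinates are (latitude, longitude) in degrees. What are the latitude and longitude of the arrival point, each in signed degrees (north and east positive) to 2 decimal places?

Angular distance δ = d/R = 1897/3658 = 0.51859 rad; initial bearing θ = 2.2864 rad.
sin φ₂ = sin φ₁ cos δ + cos φ₁ sin δ cos θ = (-0.0332)(0.8685) + (0.9995)(0.4957)(-0.6561) = -0.3538, so φ₂ = -20.72°.
Δλ = atan2(sin θ sin δ cos φ₁, cos δ − sin φ₁ sin φ₂) = atan2(0.3739, 0.8568) = 23.575°.
λ₂ = -125.732° + 23.575° = -102.16°.

-20.72°, -102.16°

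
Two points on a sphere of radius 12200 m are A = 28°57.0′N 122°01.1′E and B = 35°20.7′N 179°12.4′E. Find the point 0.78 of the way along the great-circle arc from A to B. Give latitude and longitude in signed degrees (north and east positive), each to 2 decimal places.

36.36°, 166.18°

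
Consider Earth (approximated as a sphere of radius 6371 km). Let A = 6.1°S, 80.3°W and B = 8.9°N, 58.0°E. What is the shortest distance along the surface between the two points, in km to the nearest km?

15410 km

Let φ₁ = -0.1065 rad, φ₂ = 0.1553 rad, and Δλ = 2.4138 rad.
cos c = sin φ₁ sin φ₂ + cos φ₁ cos φ₂ cos Δλ = (-0.1063)(0.1547) + (0.9943)(0.9880)(-0.7466) = -0.74991,
so c = arccos(-0.74991) = 2.41873 rad.
Distance = R·c = 6371 × 2.4187 ≈ 15410 km.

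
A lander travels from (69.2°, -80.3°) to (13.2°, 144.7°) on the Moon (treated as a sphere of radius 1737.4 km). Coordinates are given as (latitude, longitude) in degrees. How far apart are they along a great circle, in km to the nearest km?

2783 km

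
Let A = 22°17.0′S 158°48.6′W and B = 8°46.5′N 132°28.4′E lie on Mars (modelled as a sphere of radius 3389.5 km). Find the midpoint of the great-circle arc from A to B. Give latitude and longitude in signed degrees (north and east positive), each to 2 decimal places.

The central angle between A and B is δ = 1.2931 rad.
With f = 0.5, the slerp weights are sin((1−f)δ)/sin δ = 0.6264 and sin(fδ)/sin δ = 0.6264.
Weighted sum of the unit vectors: (0.6264)·(-0.8628,-0.3345,-0.3792) + (0.6264)·(-0.6673,0.7290,0.1526) = (-0.9585, 0.2471, -0.1420).
Converting back: φ = atan2(z, √(x²+y²)) = -8.16°, λ = atan2(y, x) = 165.54°.

-8.16°, 165.54°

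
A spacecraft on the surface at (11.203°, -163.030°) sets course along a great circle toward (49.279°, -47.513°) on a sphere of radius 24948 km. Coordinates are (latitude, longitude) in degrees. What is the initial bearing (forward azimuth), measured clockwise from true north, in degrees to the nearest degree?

Δλ = 115.517° = 2.0162 rad.
y = sin Δλ · cos φ₂ = (0.9025)(0.6524) = 0.5887
x = cos φ₁ sin φ₂ − sin φ₁ cos φ₂ cos Δλ = (0.9809)(0.7579) − (0.1943)(0.6524)(-0.4308) = 0.7981
θ = atan2(y, x) = 36.42°, so the bearing is 36°.

36°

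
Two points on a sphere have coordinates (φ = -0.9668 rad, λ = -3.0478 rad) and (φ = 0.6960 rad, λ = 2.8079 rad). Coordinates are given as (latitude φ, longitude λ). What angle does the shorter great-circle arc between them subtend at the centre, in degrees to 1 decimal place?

97.5°

With latitudes φ₁ = -55.394°, φ₂ = 39.878° and longitude difference Δλ = -24.493°:
cos c = sin φ₁ sin φ₂ + cos φ₁ cos φ₂ cos Δλ = (-0.8231)(0.6412) + (0.5679)(0.7674)(0.9100) = -0.13109,
so c = arccos(-0.13109) = 1.70227 rad.
So the angular separation is 97.5°.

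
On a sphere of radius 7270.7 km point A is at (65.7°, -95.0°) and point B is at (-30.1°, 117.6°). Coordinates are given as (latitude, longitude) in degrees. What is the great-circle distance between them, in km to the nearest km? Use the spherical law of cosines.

With latitudes φ₁ = 65.700°, φ₂ = -30.100° and longitude difference Δλ = -147.400°:
cos c = sin φ₁ sin φ₂ + cos φ₁ cos φ₂ cos Δλ = (0.9114)(-0.5015) + (0.4115)(0.8652)(-0.8425) = -0.75701,
so c = arccos(-0.75701) = 2.42952 rad.
Distance = R·c = 7270.7 × 2.4295 ≈ 17664 km.

17664 km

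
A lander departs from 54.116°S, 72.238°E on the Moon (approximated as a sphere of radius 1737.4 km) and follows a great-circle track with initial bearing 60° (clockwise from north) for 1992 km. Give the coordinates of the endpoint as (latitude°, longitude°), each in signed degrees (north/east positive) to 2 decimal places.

Angular distance δ = d/R = 1992/1737.4 = 1.14654 rad; initial bearing θ = 1.0472 rad.
sin φ₂ = sin φ₁ cos δ + cos φ₁ sin δ cos θ = (-0.8102)(0.4116) + (0.5861)(0.9113)(0.5000) = -0.0664, so φ₂ = -3.81°.
Δλ = atan2(sin θ sin δ cos φ₁, cos δ − sin φ₁ sin φ₂) = atan2(0.4626, 0.3578) = 52.279°.
λ₂ = 72.238° + 52.279° = 124.52°.

-3.81°, 124.52°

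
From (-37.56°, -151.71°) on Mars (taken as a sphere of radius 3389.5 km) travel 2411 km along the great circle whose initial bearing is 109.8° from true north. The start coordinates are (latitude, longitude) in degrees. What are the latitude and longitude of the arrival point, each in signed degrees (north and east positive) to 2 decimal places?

-39.57°, -98.88°

Angular distance δ = d/R = 2411/3389.5 = 0.71131 rad; initial bearing θ = 1.9164 rad.
sin φ₂ = sin φ₁ cos δ + cos φ₁ sin δ cos θ = (-0.6096)(0.7575) + (0.7927)(0.6528)(-0.3387) = -0.6371, so φ₂ = -39.57°.
Δλ = atan2(sin θ sin δ cos φ₁, cos δ − sin φ₁ sin φ₂) = atan2(0.4869, 0.3692) = 52.832°.
λ₂ = -151.710° + 52.832° = -98.88°.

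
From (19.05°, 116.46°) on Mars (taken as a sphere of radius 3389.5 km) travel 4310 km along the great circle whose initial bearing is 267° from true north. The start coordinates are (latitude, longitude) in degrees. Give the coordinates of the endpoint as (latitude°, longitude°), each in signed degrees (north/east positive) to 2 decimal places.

2.81°, 43.64°

Angular distance δ = d/R = 4310/3389.5 = 1.27157 rad; initial bearing θ = 4.6600 rad.
sin φ₂ = sin φ₁ cos δ + cos φ₁ sin δ cos θ = (0.3264)(0.2948) + (0.9452)(0.9556)(-0.0523) = 0.0489, so φ₂ = 2.81°.
Δλ = atan2(sin θ sin δ cos φ₁, cos δ − sin φ₁ sin φ₂) = atan2(-0.9020, 0.2788) = -72.824°.
λ₂ = 116.460° − 72.824° = 43.64°.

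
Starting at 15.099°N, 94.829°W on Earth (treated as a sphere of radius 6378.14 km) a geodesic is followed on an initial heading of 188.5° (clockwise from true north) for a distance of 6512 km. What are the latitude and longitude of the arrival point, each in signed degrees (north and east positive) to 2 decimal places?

-42.69°, -104.70°

Angular distance δ = d/R = 6512/6378.14 = 1.02099 rad; initial bearing θ = 3.2899 rad.
sin φ₂ = sin φ₁ cos δ + cos φ₁ sin δ cos θ = (0.2605)(0.5225) + (0.9655)(0.8526)(-0.9890) = -0.6780, so φ₂ = -42.69°.
Δλ = atan2(sin θ sin δ cos φ₁, cos δ − sin φ₁ sin φ₂) = atan2(-0.1217, 0.6991) = -9.873°.
λ₂ = -94.829° − 9.873° = -104.70°.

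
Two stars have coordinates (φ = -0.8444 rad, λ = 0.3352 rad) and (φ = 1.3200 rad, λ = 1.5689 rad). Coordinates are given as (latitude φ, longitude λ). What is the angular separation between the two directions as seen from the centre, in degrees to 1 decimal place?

Let φ₁ = -0.8444 rad, φ₂ = 1.3200 rad, and Δλ = 1.2337 rad.
Haversine: a = sin²(Δφ/2) + cos φ₁ cos φ₂ sin²(Δλ/2) = 0.7797 + (0.6642)(0.2482)(0.3346) = 0.83483.
Central angle c = 2·arcsin(√a) = 2.30456 rad.
So the angular separation is 132.0°.

132.0°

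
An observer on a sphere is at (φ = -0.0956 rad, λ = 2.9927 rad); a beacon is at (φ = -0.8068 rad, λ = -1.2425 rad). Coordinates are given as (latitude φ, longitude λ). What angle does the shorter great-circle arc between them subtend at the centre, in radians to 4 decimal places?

Let φ₁ = -0.0956 rad, φ₂ = -0.8068 rad, and Δλ = 2.0480 rad.
cos c = sin φ₁ sin φ₂ + cos φ₁ cos φ₂ cos Δλ = (-0.0955)(-0.7221) + (0.9954)(0.6918)(-0.4593) = -0.24736,
so c = arccos(-0.24736) = 1.82075 rad.
So the angular separation is 1.8208 rad.

1.8208 rad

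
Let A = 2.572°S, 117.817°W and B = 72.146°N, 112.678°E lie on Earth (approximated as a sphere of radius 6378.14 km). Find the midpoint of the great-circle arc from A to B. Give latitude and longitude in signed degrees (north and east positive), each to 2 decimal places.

The central angle between A and B is δ = 1.8106 rad.
With f = 0.5, the slerp weights are sin((1−f)δ)/sin δ = 0.8098 and sin(fδ)/sin δ = 0.8098.
Weighted sum of the unit vectors: (0.8098)·(-0.4662,-0.8836,-0.0449) + (0.8098)·(-0.1182,0.2829,0.9518) = (-0.4732, -0.4864, 0.7345).
Converting back: φ = atan2(z, √(x²+y²)) = 47.26°, λ = atan2(y, x) = -134.21°.

47.26°, -134.21°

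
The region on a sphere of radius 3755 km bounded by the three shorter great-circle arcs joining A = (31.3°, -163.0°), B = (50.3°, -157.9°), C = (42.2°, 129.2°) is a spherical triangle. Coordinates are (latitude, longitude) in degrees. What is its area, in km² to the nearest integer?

Side lengths (central angles): a = 0.8553, b = 0.9420, c = 0.3382 rad; semiperimeter s = 1.0678.
By l'Huilier's theorem, tan(E/4) = √[tan(s/2) tan((s−a)/2) tan((s−b)/2) tan((s−c)/2)], giving spherical excess E = 0.1556 rad.
Area = E·R² = 0.1556 × (3755)² ≈ 2194427 km².

2194427 km²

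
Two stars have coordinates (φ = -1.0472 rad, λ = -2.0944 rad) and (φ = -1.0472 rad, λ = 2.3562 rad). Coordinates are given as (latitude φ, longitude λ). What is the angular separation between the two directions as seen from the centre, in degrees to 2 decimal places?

With latitudes φ₁ = -60.000°, φ₂ = -60.000° and longitude difference Δλ = -104.999°:
cos c = sin φ₁ sin φ₂ + cos φ₁ cos φ₂ cos Δλ = (-0.8660)(-0.8660) + (0.5000)(0.5000)(-0.2588) = 0.68530,
so c = arccos(0.68530) = 0.81578 rad.
So the angular separation is 46.74°.

46.74°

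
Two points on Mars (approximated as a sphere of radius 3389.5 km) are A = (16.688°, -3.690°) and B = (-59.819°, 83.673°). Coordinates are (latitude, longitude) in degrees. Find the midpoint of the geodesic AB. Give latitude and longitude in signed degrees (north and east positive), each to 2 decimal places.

-27.65°, 23.42°

The central angle between A and B is δ = 1.7988 rad.
With f = 0.5, the slerp weights are sin((1−f)δ)/sin δ = 0.8038 and sin(fδ)/sin δ = 0.8038.
Weighted sum of the unit vectors: (0.8038)·(0.9559,-0.0616,0.2872) + (0.8038)·(0.0554,0.4997,-0.8644) = (0.8129, 0.3521, -0.4640).
Converting back: φ = atan2(z, √(x²+y²)) = -27.65°, λ = atan2(y, x) = 23.42°.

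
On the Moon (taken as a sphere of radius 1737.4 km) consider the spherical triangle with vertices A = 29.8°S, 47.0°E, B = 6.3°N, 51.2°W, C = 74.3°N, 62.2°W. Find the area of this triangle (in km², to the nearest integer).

5320826 km²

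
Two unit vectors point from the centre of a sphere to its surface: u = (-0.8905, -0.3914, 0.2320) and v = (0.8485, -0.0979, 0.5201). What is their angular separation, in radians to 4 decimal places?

u·v = -0.5966; |u| = 1.0000, |v| = 1.0000.
cos θ = (u·v)/(|u||v|) = -0.5966, so θ = 2.2100 rad.

2.2100 rad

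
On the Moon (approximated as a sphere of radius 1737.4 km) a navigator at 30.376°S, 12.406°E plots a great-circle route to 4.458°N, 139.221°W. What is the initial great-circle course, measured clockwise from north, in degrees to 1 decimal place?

231.5°

With φ₁ = -0.5302, φ₂ = 0.0778, Δλ = -2.6464 rad, the forward-azimuth formula gives
θ = atan2( sin Δλ cos φ₂ , cos φ₁ sin φ₂ − sin φ₁ cos φ₂ cos Δλ ) = atan2(-0.4738, -0.3765) = -128.48°.
Adding 360° brings this into [0°, 360°): 231.5°.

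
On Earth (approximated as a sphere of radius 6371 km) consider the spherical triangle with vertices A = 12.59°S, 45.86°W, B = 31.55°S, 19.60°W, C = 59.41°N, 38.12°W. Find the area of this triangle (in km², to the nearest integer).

14429979 km²

Side lengths (central angles): a = 1.6100, b = 1.2614, c = 0.5357 rad; semiperimeter s = 1.7036.
By l'Huilier's theorem, tan(E/4) = √[tan(s/2) tan((s−a)/2) tan((s−b)/2) tan((s−c)/2)], giving spherical excess E = 0.3555 rad.
Area = E·R² = 0.3555 × (6371)² ≈ 14429979 km².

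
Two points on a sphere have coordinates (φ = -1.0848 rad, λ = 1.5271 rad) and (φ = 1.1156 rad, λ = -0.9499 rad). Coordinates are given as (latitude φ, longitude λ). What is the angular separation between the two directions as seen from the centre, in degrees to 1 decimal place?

Let φ₁ = -1.0848 rad, φ₂ = 1.1156 rad, and Δλ = -2.4770 rad.
cos c = sin φ₁ sin φ₂ + cos φ₁ cos φ₂ cos Δλ = (-0.8842)(0.8982) + (0.4671)(0.4396)(-0.7872) = -0.95582,
so c = arccos(-0.95582) = 2.84324 rad.
So the angular separation is 162.9°.

162.9°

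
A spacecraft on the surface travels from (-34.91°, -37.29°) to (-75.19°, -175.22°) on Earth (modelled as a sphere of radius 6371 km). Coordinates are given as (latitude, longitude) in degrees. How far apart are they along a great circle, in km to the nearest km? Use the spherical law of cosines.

Let φ₁ = -0.6093 rad, φ₂ = -1.3123 rad, and Δλ = -2.4073 rad.
cos c = sin φ₁ sin φ₂ + cos φ₁ cos φ₂ cos Δλ = (-0.5723)(-0.9668) + (0.8201)(0.2556)(-0.7423) = 0.39767,
so c = arccos(0.39767) = 1.16182 rad.
Distance = R·c = 6371 × 1.1618 ≈ 7402 km.

7402 km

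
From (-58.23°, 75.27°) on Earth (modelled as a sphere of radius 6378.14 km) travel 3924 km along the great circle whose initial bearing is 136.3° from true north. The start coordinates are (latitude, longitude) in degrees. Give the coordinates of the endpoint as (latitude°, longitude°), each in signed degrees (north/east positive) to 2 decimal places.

-66.06°, 154.59°

Angular distance δ = d/R = 3924/6378.14 = 0.61523 rad; initial bearing θ = 2.3789 rad.
sin φ₂ = sin φ₁ cos δ + cos φ₁ sin δ cos θ = (-0.8502)(0.8166) + (0.5265)(0.5771)(-0.7230) = -0.9140, so φ₂ = -66.06°.
Δλ = atan2(sin θ sin δ cos φ₁, cos δ − sin φ₁ sin φ₂) = atan2(0.2099, 0.0396) = 79.315°.
λ₂ = 75.270° + 79.315° = 154.59°.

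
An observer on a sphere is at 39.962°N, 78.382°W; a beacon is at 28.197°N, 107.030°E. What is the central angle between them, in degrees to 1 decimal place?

Let φ₁ = 0.6975 rad, φ₂ = 0.4921 rad, and Δλ = -3.0471 rad.
cos c = sin φ₁ sin φ₂ + cos φ₁ cos φ₂ cos Δλ = (0.6423)(0.4725) + (0.7665)(0.8813)(-0.9955) = -0.36902,
so c = arccos(-0.36902) = 1.94875 rad.
So the angular separation is 111.7°.

111.7°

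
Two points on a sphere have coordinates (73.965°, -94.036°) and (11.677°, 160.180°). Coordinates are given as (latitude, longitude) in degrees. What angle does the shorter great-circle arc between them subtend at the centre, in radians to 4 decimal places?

1.4496 rad

In radians: φ₁ = 1.2909, φ₂ = 0.2038, Δλ = -105.784° = -1.8463 rad.
Haversine: a = sin²(Δφ/2) + cos φ₁ cos φ₂ sin²(Δλ/2) = 0.2675 + (0.2762)(0.9793)(0.6360) = 0.43953.
Central angle c = 2·arcsin(√a) = 1.44956 rad.
So the angular separation is 1.4496 rad.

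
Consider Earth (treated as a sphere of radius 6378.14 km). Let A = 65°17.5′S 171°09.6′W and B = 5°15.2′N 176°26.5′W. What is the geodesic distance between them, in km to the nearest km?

In radians: φ₁ = -1.1396, φ₂ = 0.0917, Δλ = -5.282° = -0.0922 rad.
Haversine: a = sin²(Δφ/2) + cos φ₁ cos φ₂ sin²(Δλ/2) = 0.3335 + (0.4180)(0.9958)(0.0021) = 0.33435.
Central angle c = 2·arcsin(√a) = 1.23312 rad.
Distance = R·c = 6378.14 × 1.2331 ≈ 7865 km.

7865 km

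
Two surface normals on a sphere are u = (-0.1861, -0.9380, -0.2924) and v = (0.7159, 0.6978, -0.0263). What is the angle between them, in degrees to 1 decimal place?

141.3°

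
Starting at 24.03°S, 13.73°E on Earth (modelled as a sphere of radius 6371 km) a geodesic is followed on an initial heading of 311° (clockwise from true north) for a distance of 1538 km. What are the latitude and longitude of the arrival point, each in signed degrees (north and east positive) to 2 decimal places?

-14.61°, 2.98°

Angular distance δ = d/R = 1538/6371 = 0.24141 rad; initial bearing θ = 5.4280 rad.
sin φ₂ = sin φ₁ cos δ + cos φ₁ sin δ cos θ = (-0.4072)(0.9710) + (0.9133)(0.2391)(0.6561) = -0.2522, so φ₂ = -14.61°.
Δλ = atan2(sin θ sin δ cos φ₁, cos δ − sin φ₁ sin φ₂) = atan2(-0.1648, 0.8683) = -10.746°.
λ₂ = 13.730° − 10.746° = 2.98°.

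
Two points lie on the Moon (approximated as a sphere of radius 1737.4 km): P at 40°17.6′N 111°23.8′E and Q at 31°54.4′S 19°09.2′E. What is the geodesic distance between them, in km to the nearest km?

3382 km

Let φ₁ = 0.7033 rad, φ₂ = -0.5569 rad, and Δλ = -1.6099 rad.
cos c = sin φ₁ sin φ₂ + cos φ₁ cos φ₂ cos Δλ = (0.6467)(-0.5285) + (0.7627)(0.8489)(-0.0391) = -0.36715,
so c = arccos(-0.36715) = 1.94674 rad.
Distance = R·c = 1737.4 × 1.9467 ≈ 3382 km.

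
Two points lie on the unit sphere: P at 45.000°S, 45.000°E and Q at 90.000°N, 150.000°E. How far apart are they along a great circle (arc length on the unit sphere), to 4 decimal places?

In radians: φ₁ = -0.7854, φ₂ = 1.5708, Δλ = 105.000° = 1.8326 rad.
cos c = sin φ₁ sin φ₂ + cos φ₁ cos φ₂ cos Δλ = (-0.7071)(1.0000) + (0.7071)(0.0000)(-0.2588) = -0.70711,
so c = arccos(-0.70711) = 2.35619 rad.
On the unit sphere the arc length equals the central angle: 2.3562.

2.3562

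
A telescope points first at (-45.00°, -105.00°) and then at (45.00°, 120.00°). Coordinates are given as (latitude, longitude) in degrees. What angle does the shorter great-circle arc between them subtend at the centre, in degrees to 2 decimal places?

148.60°

Let φ₁ = -0.7854 rad, φ₂ = 0.7854 rad, and Δλ = -2.3562 rad.
Haversine: a = sin²(Δφ/2) + cos φ₁ cos φ₂ sin²(Δλ/2) = 0.5000 + (0.7071)(0.7071)(0.8536) = 0.92678.
Central angle c = 2·arcsin(√a) = 2.59356 rad.
So the angular separation is 148.60°.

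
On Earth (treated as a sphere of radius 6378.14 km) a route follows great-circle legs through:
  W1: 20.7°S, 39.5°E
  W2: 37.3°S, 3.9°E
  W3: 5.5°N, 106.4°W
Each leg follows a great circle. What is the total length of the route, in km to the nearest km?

16078 km

Leg W1→W2: central angle 0.6107 rad, distance 3895.1 km.
Leg W2→W3: central angle 1.9101 rad, distance 12182.6 km.
Total: 3895.1 + 12182.6 ≈ 16078 km.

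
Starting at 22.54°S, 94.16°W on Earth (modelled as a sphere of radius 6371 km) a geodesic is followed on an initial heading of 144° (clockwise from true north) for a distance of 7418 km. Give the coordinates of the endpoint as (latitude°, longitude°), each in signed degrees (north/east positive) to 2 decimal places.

Angular distance δ = d/R = 7418/6371 = 1.16434 rad; initial bearing θ = 2.5133 rad.
sin φ₂ = sin φ₁ cos δ + cos φ₁ sin δ cos θ = (-0.3833)(0.3954) + (0.9236)(0.9185)(-0.8090) = -0.8379, so φ₂ = -56.92°.
Δλ = atan2(sin θ sin δ cos φ₁, cos δ − sin φ₁ sin φ₂) = atan2(0.4987, 0.0742) = 81.540°.
λ₂ = -94.160° + 81.540° = -12.62°.

-56.92°, -12.62°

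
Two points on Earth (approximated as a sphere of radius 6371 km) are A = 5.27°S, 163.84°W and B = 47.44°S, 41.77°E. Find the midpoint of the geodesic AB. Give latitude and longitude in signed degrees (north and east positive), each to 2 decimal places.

-59.70°, 159.01°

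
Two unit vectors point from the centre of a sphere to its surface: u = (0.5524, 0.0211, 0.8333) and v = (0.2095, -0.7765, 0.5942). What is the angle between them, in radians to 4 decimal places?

u·v = 0.5945; |u| = 1.0000, |v| = 1.0000.
cos θ = (u·v)/(|u||v|) = 0.5945, so θ = 0.9341 rad.

0.9341 rad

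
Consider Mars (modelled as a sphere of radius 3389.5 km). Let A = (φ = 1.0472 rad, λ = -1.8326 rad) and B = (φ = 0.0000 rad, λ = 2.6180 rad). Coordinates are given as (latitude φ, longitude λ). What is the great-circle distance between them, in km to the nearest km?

5764 km

In radians: φ₁ = 1.0472, φ₂ = 0.0000, Δλ = -104.999° = -1.8326 rad.
Haversine: a = sin²(Δφ/2) + cos φ₁ cos φ₂ sin²(Δλ/2) = 0.2500 + (0.5000)(1.0000)(0.6294) = 0.56470.
Central angle c = 2·arcsin(√a) = 1.70056 rad.
Distance = R·c = 3389.5 × 1.7006 ≈ 5764 km.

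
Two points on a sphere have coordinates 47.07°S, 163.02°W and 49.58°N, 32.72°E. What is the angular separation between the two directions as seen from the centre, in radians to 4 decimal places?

With latitudes φ₁ = -47.070°, φ₂ = 49.580° and longitude difference Δλ = -164.260°:
cos c = sin φ₁ sin φ₂ + cos φ₁ cos φ₂ cos Δλ = (-0.7322)(0.7613) + (0.6811)(0.6484)(-0.9625) = -0.98248,
so c = arccos(-0.98248) = 2.95413 rad.
So the angular separation is 2.9541 rad.

2.9541 rad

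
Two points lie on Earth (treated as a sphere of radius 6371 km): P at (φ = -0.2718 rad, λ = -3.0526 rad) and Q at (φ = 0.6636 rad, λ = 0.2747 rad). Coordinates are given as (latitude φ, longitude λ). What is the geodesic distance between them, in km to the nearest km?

17310 km

Let φ₁ = -0.2718 rad, φ₂ = 0.6636 rad, and Δλ = -2.9559 rad.
cos c = sin φ₁ sin φ₂ + cos φ₁ cos φ₂ cos Δλ = (-0.2685)(0.6160) + (0.9633)(0.7878)(-0.9828) = -0.91118,
so c = arccos(-0.91118) = 2.71692 rad.
Distance = R·c = 6371 × 2.7169 ≈ 17310 km.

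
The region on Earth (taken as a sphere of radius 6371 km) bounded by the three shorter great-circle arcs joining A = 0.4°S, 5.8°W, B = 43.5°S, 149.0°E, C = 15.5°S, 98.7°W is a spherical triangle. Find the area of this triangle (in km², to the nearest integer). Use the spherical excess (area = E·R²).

104307357 km²

Side lengths (central angles): a = 1.6522, b = 1.6177, c = 2.2804 rad; semiperimeter s = 2.7751.
By l'Huilier's theorem, tan(E/4) = √[tan(s/2) tan((s−a)/2) tan((s−b)/2) tan((s−c)/2)], giving spherical excess E = 2.5698 rad.
Area = E·R² = 2.5698 × (6371)² ≈ 104307357 km².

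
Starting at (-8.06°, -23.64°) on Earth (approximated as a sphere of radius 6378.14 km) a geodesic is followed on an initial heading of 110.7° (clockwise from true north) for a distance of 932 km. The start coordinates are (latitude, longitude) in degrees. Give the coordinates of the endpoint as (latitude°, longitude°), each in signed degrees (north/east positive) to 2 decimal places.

Angular distance δ = d/R = 932/6378.14 = 0.14612 rad; initial bearing θ = 1.9321 rad.
sin φ₂ = sin φ₁ cos δ + cos φ₁ sin δ cos θ = (-0.1402)(0.9893) + (0.9901)(0.1456)(-0.3535) = -0.1897, so φ₂ = -10.93°.
Δλ = atan2(sin θ sin δ cos φ₁, cos δ − sin φ₁ sin φ₂) = atan2(0.1349, 0.9627) = 7.974°.
λ₂ = -23.640° + 7.974° = -15.67°.

-10.93°, -15.67°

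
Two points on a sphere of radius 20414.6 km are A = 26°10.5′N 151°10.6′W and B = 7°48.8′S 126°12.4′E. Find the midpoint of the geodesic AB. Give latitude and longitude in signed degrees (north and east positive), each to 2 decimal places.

Central angle δ = 1.5165 rad. Interpolating on the sphere with fraction f = 0.5:
P = [sin((1−f)δ)·A + sin(fδ)·B] / sin δ = 0.6887·A + 0.6887·B in Cartesian coordinates,
giving P = (-0.9445, 0.2526, 0.2102), i.e. latitude 12.13°, longitude 165.03°.

12.13°, 165.03°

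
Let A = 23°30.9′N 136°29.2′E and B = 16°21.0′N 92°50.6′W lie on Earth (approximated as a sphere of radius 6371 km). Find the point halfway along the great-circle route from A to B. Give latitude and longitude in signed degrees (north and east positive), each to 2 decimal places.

The central angle between A and B is δ = 2.0500 rad.
With f = 0.5, the slerp weights are sin((1−f)δ)/sin δ = 0.9632 and sin(fδ)/sin δ = 0.9632.
Weighted sum of the unit vectors: (0.9632)·(-0.6650,0.6313,0.3990) + (0.9632)·(-0.0476,-0.9584,0.2815) = (-0.6864, -0.3150, 0.6555).
Converting back: φ = atan2(z, √(x²+y²)) = 40.96°, λ = atan2(y, x) = -155.35°.

40.96°, -155.35°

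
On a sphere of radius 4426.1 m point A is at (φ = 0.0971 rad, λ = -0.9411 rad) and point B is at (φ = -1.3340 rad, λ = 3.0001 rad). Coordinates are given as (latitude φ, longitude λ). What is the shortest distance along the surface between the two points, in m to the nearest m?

8103 m

In radians: φ₁ = 0.0971, φ₂ = -1.3340, Δλ = -134.186° = -2.3420 rad.
cos c = sin φ₁ sin φ₂ + cos φ₁ cos φ₂ cos Δλ = (0.0969)(-0.9721) + (0.9953)(0.2346)(-0.6970) = -0.25698,
so c = arccos(-0.25698) = 1.83069 rad.
Distance = R·c = 4426.1 × 1.8307 ≈ 8103 m.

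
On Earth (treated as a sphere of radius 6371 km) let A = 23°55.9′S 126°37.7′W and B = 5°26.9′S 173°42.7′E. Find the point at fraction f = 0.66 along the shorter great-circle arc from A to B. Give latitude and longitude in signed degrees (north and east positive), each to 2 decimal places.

Central angle δ = 1.0494 rad. Interpolating on the sphere with fraction f = 0.66:
P = [sin((1−f)δ)·A + sin(fδ)·B] / sin δ = 0.4028·A + 0.7364·B in Cartesian coordinates,
giving P = (-0.9483, -0.2152, -0.2333), i.e. latitude -13.49°, longitude -167.22°.

-13.49°, -167.22°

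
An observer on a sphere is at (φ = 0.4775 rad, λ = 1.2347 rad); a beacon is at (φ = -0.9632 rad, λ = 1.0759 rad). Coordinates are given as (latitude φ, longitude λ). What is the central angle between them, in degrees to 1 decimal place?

82.9°

In radians: φ₁ = 0.4775, φ₂ = -0.9632, Δλ = -9.099° = -0.1588 rad.
Haversine: a = sin²(Δφ/2) + cos φ₁ cos φ₂ sin²(Δλ/2) = 0.4351 + (0.8881)(0.5709)(0.0063) = 0.43833.
Central angle c = 2·arcsin(√a) = 1.44713 rad.
So the angular separation is 82.9°.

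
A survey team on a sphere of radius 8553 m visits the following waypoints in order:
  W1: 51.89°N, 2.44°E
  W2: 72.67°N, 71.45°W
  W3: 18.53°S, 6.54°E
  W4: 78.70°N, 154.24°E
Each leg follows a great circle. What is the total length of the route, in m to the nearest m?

38629 m

Leg W1→W2: central angle 0.6400 rad, distance 5473.5 m.
Leg W2→W3: central angle 1.8179 rad, distance 15548.6 m.
Leg W3→W4: central angle 2.0586 rad, distance 17607.1 m.
Total: 5473.5 + 15548.6 + 17607.1 ≈ 38629 m.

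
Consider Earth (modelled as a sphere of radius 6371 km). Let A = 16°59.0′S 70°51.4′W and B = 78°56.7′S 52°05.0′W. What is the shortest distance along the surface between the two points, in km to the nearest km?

6960 km

With latitudes φ₁ = -16.983°, φ₂ = -78.945° and longitude difference Δλ = 18.773°:
cos c = sin φ₁ sin φ₂ + cos φ₁ cos φ₂ cos Δλ = (-0.2921)(-0.9814) + (0.9564)(0.1918)(0.9468) = 0.46031,
so c = arccos(0.46031) = 1.09246 rad.
Distance = R·c = 6371 × 1.0925 ≈ 6960 km.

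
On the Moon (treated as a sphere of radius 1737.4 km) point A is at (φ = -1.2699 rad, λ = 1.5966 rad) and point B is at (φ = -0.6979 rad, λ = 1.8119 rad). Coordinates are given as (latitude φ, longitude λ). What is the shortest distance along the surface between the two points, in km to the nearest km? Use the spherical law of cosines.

In radians: φ₁ = -1.2699, φ₂ = -0.6979, Δλ = 12.336° = 0.2153 rad.
cos c = sin φ₁ sin φ₂ + cos φ₁ cos φ₂ cos Δλ = (-0.9551)(-0.6426) + (0.2964)(0.7662)(0.9769) = 0.83558,
so c = arccos(0.83558) = 0.58161 rad.
Distance = R·c = 1737.4 × 0.5816 ≈ 1010 km.

1010 km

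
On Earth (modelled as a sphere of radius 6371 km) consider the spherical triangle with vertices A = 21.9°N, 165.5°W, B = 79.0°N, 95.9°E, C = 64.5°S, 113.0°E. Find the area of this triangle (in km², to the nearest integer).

Side lengths (central angles): a = 2.5107, b = 1.8521, c = 1.2242 rad; semiperimeter s = 2.7935.
By l'Huilier's theorem, tan(E/4) = √[tan(s/2) tan((s−a)/2) tan((s−b)/2) tan((s−c)/2)], giving spherical excess E = 2.2812 rad.
Area = E·R² = 2.2812 × (6371)² ≈ 92594927 km².

92594927 km²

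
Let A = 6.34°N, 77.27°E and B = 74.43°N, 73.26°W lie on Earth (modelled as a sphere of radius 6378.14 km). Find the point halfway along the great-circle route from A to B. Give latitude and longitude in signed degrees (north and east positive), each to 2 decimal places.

The central angle between A and B is δ = 1.6970 rad.
With f = 0.5, the slerp weights are sin((1−f)δ)/sin δ = 0.7563 and sin(fδ)/sin δ = 0.7563.
Weighted sum of the unit vectors: (0.7563)·(0.2190,0.9695,0.1104) + (0.7563)·(0.0773,-0.2570,0.9633) = (0.2241, 0.5388, 0.8121).
Converting back: φ = atan2(z, √(x²+y²)) = 54.30°, λ = atan2(y, x) = 67.42°.

54.30°, 67.42°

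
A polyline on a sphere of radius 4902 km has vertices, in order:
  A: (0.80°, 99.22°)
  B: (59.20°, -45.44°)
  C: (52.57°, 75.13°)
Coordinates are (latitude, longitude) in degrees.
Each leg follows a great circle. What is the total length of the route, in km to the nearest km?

14745 km

Leg A→B: central angle 1.9885 rad, distance 9747.6 km.
Leg B→C: central angle 1.0195 rad, distance 4997.5 km.
Total: 9747.6 + 4997.5 ≈ 14745 km.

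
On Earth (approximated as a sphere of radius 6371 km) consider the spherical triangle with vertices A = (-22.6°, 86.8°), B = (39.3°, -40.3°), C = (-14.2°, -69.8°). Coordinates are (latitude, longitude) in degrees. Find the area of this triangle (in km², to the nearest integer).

112306412 km²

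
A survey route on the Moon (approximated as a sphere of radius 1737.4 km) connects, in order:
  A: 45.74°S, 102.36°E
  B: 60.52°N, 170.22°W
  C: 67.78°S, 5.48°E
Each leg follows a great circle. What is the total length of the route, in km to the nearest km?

9096 km

Leg A→B: central angle 2.2243 rad, distance 3864.5 km.
Leg B→C: central angle 3.0108 rad, distance 5231.0 km.
Total: 3864.5 + 5231.0 ≈ 9096 km.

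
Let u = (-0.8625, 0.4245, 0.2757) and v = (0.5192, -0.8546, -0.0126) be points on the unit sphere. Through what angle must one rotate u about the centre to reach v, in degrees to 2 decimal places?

144.49°

u·v = -0.8141; |u| = 1.0001, |v| = 1.0000.
cos θ = (u·v)/(|u||v|) = -0.8140, so θ = 144.49°.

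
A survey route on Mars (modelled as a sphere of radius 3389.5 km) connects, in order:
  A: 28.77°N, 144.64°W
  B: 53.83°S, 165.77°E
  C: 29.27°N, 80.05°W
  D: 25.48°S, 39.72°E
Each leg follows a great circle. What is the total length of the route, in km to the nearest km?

20545 km

Leg A→B: central angle 1.6240 rad, distance 5504.5 km.
Leg B→C: central angle 2.2213 rad, distance 7529.0 km.
Leg C→D: central angle 2.2160 rad, distance 7511.0 km.
Total: 5504.5 + 7529.0 + 7511.0 ≈ 20545 km.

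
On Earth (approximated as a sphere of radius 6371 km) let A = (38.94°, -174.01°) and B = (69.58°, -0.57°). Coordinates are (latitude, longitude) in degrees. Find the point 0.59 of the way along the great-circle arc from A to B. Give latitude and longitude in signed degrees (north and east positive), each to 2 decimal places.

Central angle δ = 1.2457 rad. Interpolating on the sphere with fraction f = 0.59:
P = [sin((1−f)δ)·A + sin(fδ)·B] / sin δ = 0.5158·A + 0.7076·B in Cartesian coordinates,
giving P = (-0.1522, -0.0443, 0.9874), i.e. latitude 80.88°, longitude -163.76°.

80.88°, -163.76°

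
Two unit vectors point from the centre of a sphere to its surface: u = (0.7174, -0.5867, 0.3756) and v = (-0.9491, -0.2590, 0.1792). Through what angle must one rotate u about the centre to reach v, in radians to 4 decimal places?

u·v = -0.4616; |u| = 1.0000, |v| = 1.0000.
cos θ = (u·v)/(|u||v|) = -0.4616, so θ = 2.0506 rad.

2.0506 rad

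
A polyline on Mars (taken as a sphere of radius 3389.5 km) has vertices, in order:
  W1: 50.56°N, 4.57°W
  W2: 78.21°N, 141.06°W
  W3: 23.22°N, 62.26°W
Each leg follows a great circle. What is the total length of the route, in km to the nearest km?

Leg W1→W2: central angle 0.8475 rad, distance 2872.6 km.
Leg W2→W3: central angle 1.1347 rad, distance 3846.0 km.
Total: 2872.6 + 3846.0 ≈ 6719 km.

6719 km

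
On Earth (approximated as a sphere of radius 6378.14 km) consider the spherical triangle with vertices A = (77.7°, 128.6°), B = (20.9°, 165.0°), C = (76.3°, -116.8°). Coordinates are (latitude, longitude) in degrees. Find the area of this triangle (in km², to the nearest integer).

Side lengths (central angles): a = 1.1682, b = 0.3811, c = 1.0371 rad; semiperimeter s = 1.2932.
By l'Huilier's theorem, tan(E/4) = √[tan(s/2) tan((s−a)/2) tan((s−b)/2) tan((s−c)/2)], giving spherical excess E = 0.2183 rad.
Area = E·R² = 0.2183 × (6378.14)² ≈ 8880151 km².

8880151 km²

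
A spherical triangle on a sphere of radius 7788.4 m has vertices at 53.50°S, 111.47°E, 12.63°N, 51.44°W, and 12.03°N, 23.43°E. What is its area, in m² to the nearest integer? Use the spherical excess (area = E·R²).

121353007 m²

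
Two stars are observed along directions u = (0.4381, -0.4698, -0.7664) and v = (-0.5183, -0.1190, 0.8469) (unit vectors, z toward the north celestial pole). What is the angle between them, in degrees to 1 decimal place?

u·v = -0.8202; |u| = 1.0000, |v| = 1.0000.
cos θ = (u·v)/(|u||v|) = -0.8202, so θ = 145.1°.

145.1°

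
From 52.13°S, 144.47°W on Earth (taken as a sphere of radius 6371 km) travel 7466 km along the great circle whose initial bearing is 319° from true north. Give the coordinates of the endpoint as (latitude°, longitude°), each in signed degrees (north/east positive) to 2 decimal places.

6.91°, 178.02°

Angular distance δ = d/R = 7466/6371 = 1.17187 rad; initial bearing θ = 5.5676 rad.
sin φ₂ = sin φ₁ cos δ + cos φ₁ sin δ cos θ = (-0.7894)(0.3884) + (0.6139)(0.9215)(0.7547) = 0.1203, so φ₂ = 6.91°.
Δλ = atan2(sin θ sin δ cos φ₁, cos δ − sin φ₁ sin φ₂) = atan2(-0.3711, 0.4834) = -37.515°.
λ₂ = -144.470° − 37.515° = -181.98° → 178.02° after wrapping to (−180°, 180°].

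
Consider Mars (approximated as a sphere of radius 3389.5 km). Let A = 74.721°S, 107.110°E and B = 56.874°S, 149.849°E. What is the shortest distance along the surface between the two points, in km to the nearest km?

1419 km

In radians: φ₁ = -1.3041, φ₂ = -0.9926, Δλ = 42.739° = 0.7459 rad.
Haversine: a = sin²(Δφ/2) + cos φ₁ cos φ₂ sin²(Δλ/2) = 0.0241 + (0.2635)(0.5465)(0.1328) = 0.04318.
Central angle c = 2·arcsin(√a) = 0.41865 rad.
Distance = R·c = 3389.5 × 0.4187 ≈ 1419 km.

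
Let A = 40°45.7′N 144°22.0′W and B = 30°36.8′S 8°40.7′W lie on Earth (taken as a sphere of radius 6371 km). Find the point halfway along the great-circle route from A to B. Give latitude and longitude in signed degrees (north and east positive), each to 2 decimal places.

Central angle δ = 2.4963 rad. Interpolating on the sphere with fraction f = 0.5:
P = [sin((1−f)δ)·A + sin(fδ)·B] / sin δ = 1.5769·A + 1.5769·B in Cartesian coordinates,
giving P = (0.3708, -0.9006, 0.2266), i.e. latitude 13.09°, longitude -67.62°.

13.09°, -67.62°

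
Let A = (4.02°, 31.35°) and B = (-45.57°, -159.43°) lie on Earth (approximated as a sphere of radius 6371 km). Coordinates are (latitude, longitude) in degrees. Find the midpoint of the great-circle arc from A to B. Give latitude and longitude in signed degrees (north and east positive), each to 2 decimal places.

-62.42°, 54.26°

Central angle δ = 2.3980 rad. Interpolating on the sphere with fraction f = 0.5:
P = [sin((1−f)δ)·A + sin(fδ)·B] / sin δ = 1.3763·A + 1.3763·B in Cartesian coordinates,
giving P = (0.2704, 0.3758, -0.8864), i.e. latitude -62.42°, longitude 54.26°.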